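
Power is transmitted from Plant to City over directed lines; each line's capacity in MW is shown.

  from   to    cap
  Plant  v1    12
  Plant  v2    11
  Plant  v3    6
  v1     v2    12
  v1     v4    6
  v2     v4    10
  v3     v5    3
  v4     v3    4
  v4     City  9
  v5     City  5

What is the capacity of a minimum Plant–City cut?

12

Augment Plant→v1→v4→City: bottleneck 6, flow now 6.
Augment Plant→v2→v4→City: bottleneck 3, flow now 9.
Augment Plant→v3→v5→City: bottleneck 3, flow now 12.
No augmenting path remains; maximum flow = 12.
By max-flow min-cut, the minimum cut capacity equals the max flow.
In the residual graph, reachable from Plant: {Plant, v1, v2, v3, v4}.
Min-cut edges: v3→v5 (3), v4→City (9); capacity 3 + 9 = 12.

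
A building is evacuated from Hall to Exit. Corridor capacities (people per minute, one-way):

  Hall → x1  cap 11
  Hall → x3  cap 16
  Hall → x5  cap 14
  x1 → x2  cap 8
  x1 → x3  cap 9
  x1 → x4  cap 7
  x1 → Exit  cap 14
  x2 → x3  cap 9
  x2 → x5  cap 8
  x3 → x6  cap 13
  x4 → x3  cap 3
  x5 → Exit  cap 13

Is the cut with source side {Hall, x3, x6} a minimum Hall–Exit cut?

Given cut capacity: 11 + 14 = 25.
Augment Hall→x1→Exit: bottleneck 11, flow now 11.
Augment Hall→x5→Exit: bottleneck 13, flow now 24.
No augmenting path remains; maximum flow = 24.
In the residual graph, reachable from Hall: {Hall, x3, x5, x6}.
Min-cut edges: Hall→x1 (11), x5→Exit (13); capacity 11 + 13 = 24.
Cut capacity 25 exceeds the max flow 24, so it is not minimum.

No — its capacity is 25, but the minimum cut has capacity 24.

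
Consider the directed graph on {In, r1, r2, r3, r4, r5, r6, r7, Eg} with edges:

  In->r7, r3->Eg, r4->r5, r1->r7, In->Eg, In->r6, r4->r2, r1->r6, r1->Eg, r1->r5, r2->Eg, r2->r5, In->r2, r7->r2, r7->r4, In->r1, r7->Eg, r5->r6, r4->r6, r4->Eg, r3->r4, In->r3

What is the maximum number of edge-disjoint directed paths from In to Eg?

5

Assign every edge capacity 1; by Menger, the answer equals the max flow.
Path In→Eg (+1); total 1.
Path In→r1→Eg (+1); total 2.
Path In→r2→Eg (+1); total 3.
Path In→r3→Eg (+1); total 4.
Path In→r7→Eg (+1); total 5.
No residual In→Eg path; max flow = 5.
Certifying cut of size 5: {In→Eg, In→r1, In→r2, In→r3, In→r7}.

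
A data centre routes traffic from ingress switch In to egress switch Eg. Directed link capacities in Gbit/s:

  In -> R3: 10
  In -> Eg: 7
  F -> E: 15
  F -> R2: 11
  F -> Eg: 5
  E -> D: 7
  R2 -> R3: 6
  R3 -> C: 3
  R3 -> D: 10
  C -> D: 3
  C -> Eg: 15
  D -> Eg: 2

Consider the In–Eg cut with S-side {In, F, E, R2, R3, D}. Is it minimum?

No — its capacity is 17, but the minimum cut has capacity 12.

Given cut capacity: 7 + 5 + 3 + 2 = 17.
Augment In→Eg: bottleneck 7, flow now 7.
Augment In→R3→C→Eg: bottleneck 3, flow now 10.
Augment In→R3→D→Eg: bottleneck 2, flow now 12.
No augmenting path remains; maximum flow = 12.
In the residual graph, reachable from In: {In, R3, D}.
Min-cut edges: In→Eg (7), R3→C (3), D→Eg (2); capacity 7 + 3 + 2 = 12.
Cut capacity 17 exceeds the max flow 12, so it is not minimum.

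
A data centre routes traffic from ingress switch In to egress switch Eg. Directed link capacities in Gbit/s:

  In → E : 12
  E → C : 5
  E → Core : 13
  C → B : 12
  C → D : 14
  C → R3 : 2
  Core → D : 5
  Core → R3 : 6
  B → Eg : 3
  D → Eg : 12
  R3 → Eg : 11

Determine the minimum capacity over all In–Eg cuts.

12

Augment In→E→C→B→Eg: bottleneck 3, flow now 3.
Augment In→E→C→D→Eg: bottleneck 2, flow now 5.
Augment In→E→Core→D→Eg: bottleneck 5, flow now 10.
Augment In→E→Core→R3→Eg: bottleneck 2, flow now 12.
No augmenting path remains; maximum flow = 12.
By max-flow min-cut, the minimum cut capacity equals the max flow.
In the residual graph, reachable from In: {In}.
Min-cut edges: In→E (12); capacity 12 = 12.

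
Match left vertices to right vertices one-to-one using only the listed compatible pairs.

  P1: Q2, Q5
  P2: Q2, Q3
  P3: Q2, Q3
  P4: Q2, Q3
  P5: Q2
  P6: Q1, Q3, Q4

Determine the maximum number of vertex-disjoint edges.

Unit-capacity flow: source→left, listed edges, right→sink; max matching = max flow.
Augmenting path P1→Q2 (+1); matched 1.
Augmenting path P2→Q3 (+1); matched 2.
Augmenting path P6→Q1 (+1); matched 3.
Augmenting path P3→Q2→P1→Q5 (+1); matched 4.
No augmenting path remains; maximum matching = 4.
König certificate: {P1, P6, Q2, Q3} is a vertex cover of size 4 (every listed pair touches it), so no matching can be larger.

4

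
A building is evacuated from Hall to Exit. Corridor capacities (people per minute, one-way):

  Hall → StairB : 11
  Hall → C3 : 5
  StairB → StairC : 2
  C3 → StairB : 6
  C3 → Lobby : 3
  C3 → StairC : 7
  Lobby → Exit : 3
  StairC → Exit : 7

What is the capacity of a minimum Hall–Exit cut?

Augment Hall→StairB→StairC→Exit: bottleneck 2, flow now 2.
Augment Hall→C3→Lobby→Exit: bottleneck 3, flow now 5.
Augment Hall→C3→StairC→Exit: bottleneck 2, flow now 7.
No augmenting path remains; maximum flow = 7.
By max-flow min-cut, the minimum cut capacity equals the max flow.
In the residual graph, reachable from Hall: {Hall, StairB}.
Min-cut edges: Hall→C3 (5), StairB→StairC (2); capacity 5 + 2 = 7.

7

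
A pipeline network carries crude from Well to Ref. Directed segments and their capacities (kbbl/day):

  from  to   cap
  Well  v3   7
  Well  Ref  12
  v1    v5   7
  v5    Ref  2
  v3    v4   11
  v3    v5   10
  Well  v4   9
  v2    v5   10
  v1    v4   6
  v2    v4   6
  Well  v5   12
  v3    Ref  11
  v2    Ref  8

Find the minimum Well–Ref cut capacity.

Augment Well→Ref: bottleneck 12, flow now 12.
Augment Well→v3→Ref: bottleneck 7, flow now 19.
Augment Well→v5→Ref: bottleneck 2, flow now 21.
No augmenting path remains; maximum flow = 21.
By max-flow min-cut, the minimum cut capacity equals the max flow.
In the residual graph, reachable from Well: {Well, v4, v5}.
Min-cut edges: Well→v3 (7), Well→Ref (12), v5→Ref (2); capacity 7 + 12 + 2 = 21.

21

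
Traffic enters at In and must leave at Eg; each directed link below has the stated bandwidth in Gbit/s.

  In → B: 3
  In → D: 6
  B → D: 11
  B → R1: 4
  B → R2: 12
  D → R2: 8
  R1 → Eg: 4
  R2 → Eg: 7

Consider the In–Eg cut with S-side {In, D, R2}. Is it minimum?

Given cut capacity: 3 + 7 = 10.
Augment In→B→R1→Eg: bottleneck 3, flow now 3.
Augment In→D→R2→Eg: bottleneck 6, flow now 9.
No augmenting path remains; maximum flow = 9.
In the residual graph, reachable from In: {In}.
Min-cut edges: In→B (3), In→D (6); capacity 3 + 6 = 9.
Cut capacity 10 exceeds the max flow 9, so it is not minimum.

No — its capacity is 10, but the minimum cut has capacity 9.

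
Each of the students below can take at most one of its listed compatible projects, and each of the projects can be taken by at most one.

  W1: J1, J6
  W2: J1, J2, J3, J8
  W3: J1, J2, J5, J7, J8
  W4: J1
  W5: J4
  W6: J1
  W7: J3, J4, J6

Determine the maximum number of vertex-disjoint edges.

6

Unit-capacity flow: source→left, listed edges, right→sink; max matching = max flow.
Augmenting path W1→J1 (+1); matched 1.
Augmenting path W2→J2 (+1); matched 2.
Augmenting path W3→J5 (+1); matched 3.
Augmenting path W5→J4 (+1); matched 4.
Augmenting path W7→J3 (+1); matched 5.
Augmenting path W4→J1→W1→J6 (+1); matched 6.
No augmenting path remains; maximum matching = 6.
König certificate: {W1, W2, W3, W5, W7, J1} is a vertex cover of size 6 (every listed pair touches it), so no matching can be larger.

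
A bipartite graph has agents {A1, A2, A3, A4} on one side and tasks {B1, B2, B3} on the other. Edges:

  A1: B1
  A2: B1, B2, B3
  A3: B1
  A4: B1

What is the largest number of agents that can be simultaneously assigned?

Unit-capacity flow: source→left, listed edges, right→sink; max matching = max flow.
Augmenting path A1→B1 (+1); matched 1.
Augmenting path A2→B2 (+1); matched 2.
No augmenting path remains; maximum matching = 2.
König certificate: {A2, B1} is a vertex cover of size 2 (every listed pair touches it), so no matching can be larger.

2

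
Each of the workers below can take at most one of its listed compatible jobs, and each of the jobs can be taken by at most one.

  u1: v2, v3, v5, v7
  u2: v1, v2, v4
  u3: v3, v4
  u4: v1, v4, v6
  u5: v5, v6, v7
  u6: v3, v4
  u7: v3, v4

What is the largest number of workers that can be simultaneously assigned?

Unit-capacity flow: source→left, listed edges, right→sink; max matching = max flow.
Augmenting path u1→v2 (+1); matched 1.
Augmenting path u2→v1 (+1); matched 2.
Augmenting path u3→v3 (+1); matched 3.
Augmenting path u4→v4 (+1); matched 4.
Augmenting path u5→v5 (+1); matched 5.
Augmenting path u6→v4→u4→v6 (+1); matched 6.
No augmenting path remains; maximum matching = 6.
König certificate: {u1, u2, u4, u5, v3, v4} is a vertex cover of size 6 (every listed pair touches it), so no matching can be larger.

6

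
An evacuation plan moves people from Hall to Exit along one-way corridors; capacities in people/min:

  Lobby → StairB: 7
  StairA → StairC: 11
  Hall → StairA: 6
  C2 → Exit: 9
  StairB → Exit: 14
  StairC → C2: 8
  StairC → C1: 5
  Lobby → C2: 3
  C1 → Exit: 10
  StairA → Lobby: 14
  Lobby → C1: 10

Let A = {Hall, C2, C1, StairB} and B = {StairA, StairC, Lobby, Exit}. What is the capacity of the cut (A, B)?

Edges leaving {Hall, C2, C1, StairB}: Hall→StairA (6), C2→Exit (9), C1→Exit (10), StairB→Exit (14).
Cut capacity = 6 + 9 + 10 + 14 = 39.

39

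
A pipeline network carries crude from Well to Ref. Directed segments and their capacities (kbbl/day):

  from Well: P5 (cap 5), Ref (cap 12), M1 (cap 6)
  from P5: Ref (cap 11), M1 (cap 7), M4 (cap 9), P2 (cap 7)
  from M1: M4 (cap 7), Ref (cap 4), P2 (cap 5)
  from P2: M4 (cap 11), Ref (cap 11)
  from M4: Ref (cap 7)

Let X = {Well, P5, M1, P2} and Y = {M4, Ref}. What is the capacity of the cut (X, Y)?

65

Edges leaving {Well, P5, M1, P2}: Well→Ref (12), P5→M4 (9), P5→Ref (11), M1→M4 (7), M1→Ref (4), P2→M4 (11), P2→Ref (11).
Cut capacity = 12 + 9 + 11 + 7 + 4 + 11 + 11 = 65.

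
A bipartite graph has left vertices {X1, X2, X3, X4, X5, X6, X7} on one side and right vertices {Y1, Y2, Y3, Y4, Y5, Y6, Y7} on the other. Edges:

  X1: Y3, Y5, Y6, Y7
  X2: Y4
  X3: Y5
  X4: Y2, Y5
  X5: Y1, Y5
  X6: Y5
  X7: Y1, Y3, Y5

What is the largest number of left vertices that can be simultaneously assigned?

6

Unit-capacity flow: source→left, listed edges, right→sink; max matching = max flow.
Augmenting path X1→Y3 (+1); matched 1.
Augmenting path X2→Y4 (+1); matched 2.
Augmenting path X3→Y5 (+1); matched 3.
Augmenting path X4→Y2 (+1); matched 4.
Augmenting path X5→Y1 (+1); matched 5.
Augmenting path X7→Y3→X1→Y6 (+1); matched 6.
No augmenting path remains; maximum matching = 6.
König certificate: {X1, X2, X4, X5, X7, Y5} is a vertex cover of size 6 (every listed pair touches it), so no matching can be larger.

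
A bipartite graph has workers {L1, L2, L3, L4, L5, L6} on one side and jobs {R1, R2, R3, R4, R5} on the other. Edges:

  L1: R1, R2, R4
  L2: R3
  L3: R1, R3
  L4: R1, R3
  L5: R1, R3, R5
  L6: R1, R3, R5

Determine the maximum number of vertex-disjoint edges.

4

Unit-capacity flow: source→left, listed edges, right→sink; max matching = max flow.
Augmenting path L1→R1 (+1); matched 1.
Augmenting path L2→R3 (+1); matched 2.
Augmenting path L5→R5 (+1); matched 3.
Augmenting path L3→R1→L1→R2 (+1); matched 4.
No augmenting path remains; maximum matching = 4.
König certificate: {L1, R1, R3, R5} is a vertex cover of size 4 (every listed pair touches it), so no matching can be larger.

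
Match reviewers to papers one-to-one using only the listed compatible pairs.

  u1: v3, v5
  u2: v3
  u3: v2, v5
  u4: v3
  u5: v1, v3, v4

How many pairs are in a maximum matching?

4

Unit-capacity flow: source→left, listed edges, right→sink; max matching = max flow.
Augmenting path u1→v3 (+1); matched 1.
Augmenting path u3→v2 (+1); matched 2.
Augmenting path u5→v1 (+1); matched 3.
Augmenting path u2→v3→u1→v5 (+1); matched 4.
No augmenting path remains; maximum matching = 4.
König certificate: {u1, u3, u5, v3} is a vertex cover of size 4 (every listed pair touches it), so no matching can be larger.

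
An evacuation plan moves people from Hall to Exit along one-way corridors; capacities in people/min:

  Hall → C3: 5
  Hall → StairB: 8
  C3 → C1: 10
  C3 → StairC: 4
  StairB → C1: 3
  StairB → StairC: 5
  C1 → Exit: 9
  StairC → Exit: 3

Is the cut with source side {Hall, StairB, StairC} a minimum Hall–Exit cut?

Given cut capacity: 5 + 3 + 3 = 11.
Augment Hall→C3→C1→Exit: bottleneck 5, flow now 5.
Augment Hall→StairB→C1→Exit: bottleneck 3, flow now 8.
Augment Hall→StairB→StairC→Exit: bottleneck 3, flow now 11.
No augmenting path remains; maximum flow = 11.
Cut capacity 11 equals the max flow, so it is a minimum cut.

Yes — it is a minimum cut (capacity 11).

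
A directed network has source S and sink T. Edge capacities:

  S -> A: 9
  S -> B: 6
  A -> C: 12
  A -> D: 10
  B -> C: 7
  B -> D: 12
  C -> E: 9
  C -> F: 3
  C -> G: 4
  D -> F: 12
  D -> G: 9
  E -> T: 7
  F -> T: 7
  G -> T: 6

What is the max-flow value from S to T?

Augment S→A→C→E→T: bottleneck 7, flow now 7.
Augment S→A→C→F→T: bottleneck 2, flow now 9.
Augment S→B→C→F→T: bottleneck 1, flow now 10.
Augment S→B→C→G→T: bottleneck 4, flow now 14.
Augment S→B→D→F→T: bottleneck 1, flow now 15.
No augmenting path remains; maximum flow = 15.
In the residual graph, reachable from S: {S}.
Min-cut edges: S→A (9), S→B (6); capacity 9 + 6 = 15.
This cut is saturated, so no flow can exceed 15.

15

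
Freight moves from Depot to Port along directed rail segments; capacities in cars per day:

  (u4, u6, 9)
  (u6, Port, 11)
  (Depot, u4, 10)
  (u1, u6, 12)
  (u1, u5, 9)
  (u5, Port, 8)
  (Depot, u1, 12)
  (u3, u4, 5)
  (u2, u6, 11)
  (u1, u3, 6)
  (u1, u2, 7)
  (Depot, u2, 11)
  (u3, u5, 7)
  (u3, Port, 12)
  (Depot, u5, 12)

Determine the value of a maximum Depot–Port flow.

25

Augment Depot→u5→Port: bottleneck 8, flow now 8.
Augment Depot→u1→u3→Port: bottleneck 6, flow now 14.
Augment Depot→u1→u6→Port: bottleneck 6, flow now 20.
Augment Depot→u2→u6→Port: bottleneck 5, flow now 25.
No augmenting path remains; maximum flow = 25.
In the residual graph, reachable from Depot: {Depot, u1, u2, u4, u5, u6}.
Min-cut edges: u1→u3 (6), u5→Port (8), u6→Port (11); capacity 6 + 8 + 11 = 25.
This cut is saturated, so no flow can exceed 25.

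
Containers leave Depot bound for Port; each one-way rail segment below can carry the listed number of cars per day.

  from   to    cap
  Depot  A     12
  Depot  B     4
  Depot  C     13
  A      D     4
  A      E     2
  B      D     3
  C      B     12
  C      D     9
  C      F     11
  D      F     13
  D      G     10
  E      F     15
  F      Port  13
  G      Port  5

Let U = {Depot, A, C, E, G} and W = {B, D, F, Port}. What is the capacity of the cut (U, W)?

60

Edges leaving {Depot, A, C, E, G}: Depot→B (4), A→D (4), C→B (12), C→D (9), C→F (11), E→F (15), G→Port (5).
Cut capacity = 4 + 4 + 12 + 9 + 11 + 15 + 5 = 60.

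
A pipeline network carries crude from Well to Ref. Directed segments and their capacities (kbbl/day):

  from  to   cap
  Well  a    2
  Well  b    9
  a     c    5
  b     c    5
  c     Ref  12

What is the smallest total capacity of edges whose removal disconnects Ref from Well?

Augment Well→a→c→Ref: bottleneck 2, flow now 2.
Augment Well→b→c→Ref: bottleneck 5, flow now 7.
No augmenting path remains; maximum flow = 7.
By max-flow min-cut, the minimum cut capacity equals the max flow.
In the residual graph, reachable from Well: {Well, b}.
Min-cut edges: Well→a (2), b→c (5); capacity 2 + 5 = 7.

7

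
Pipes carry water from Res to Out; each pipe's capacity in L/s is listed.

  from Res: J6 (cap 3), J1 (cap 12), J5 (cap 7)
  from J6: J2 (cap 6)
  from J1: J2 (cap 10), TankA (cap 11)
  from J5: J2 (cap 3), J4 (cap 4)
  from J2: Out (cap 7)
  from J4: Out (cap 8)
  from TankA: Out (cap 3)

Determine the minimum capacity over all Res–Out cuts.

Augment Res→J6→J2→Out: bottleneck 3, flow now 3.
Augment Res→J1→J2→Out: bottleneck 4, flow now 7.
Augment Res→J1→TankA→Out: bottleneck 3, flow now 10.
Augment Res→J5→J4→Out: bottleneck 4, flow now 14.
No augmenting path remains; maximum flow = 14.
By max-flow min-cut, the minimum cut capacity equals the max flow.
In the residual graph, reachable from Res: {Res, J6, J1, J5, J2, TankA}.
Min-cut edges: J5→J4 (4), J2→Out (7), TankA→Out (3); capacity 4 + 7 + 3 = 14.

14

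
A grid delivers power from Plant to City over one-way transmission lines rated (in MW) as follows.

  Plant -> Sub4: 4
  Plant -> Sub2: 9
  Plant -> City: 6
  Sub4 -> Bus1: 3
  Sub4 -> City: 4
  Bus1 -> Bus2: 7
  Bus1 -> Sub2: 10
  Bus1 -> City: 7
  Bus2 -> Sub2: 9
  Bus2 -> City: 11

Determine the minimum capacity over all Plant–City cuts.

Augment Plant→City: bottleneck 6, flow now 6.
Augment Plant→Sub4→City: bottleneck 4, flow now 10.
No augmenting path remains; maximum flow = 10.
By max-flow min-cut, the minimum cut capacity equals the max flow.
In the residual graph, reachable from Plant: {Plant, Sub2}.
Min-cut edges: Plant→Sub4 (4), Plant→City (6); capacity 4 + 6 = 10.

10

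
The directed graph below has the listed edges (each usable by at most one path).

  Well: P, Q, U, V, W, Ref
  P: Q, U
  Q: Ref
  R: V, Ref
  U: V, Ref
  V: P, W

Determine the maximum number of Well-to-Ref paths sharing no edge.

Assign every edge capacity 1; by Menger, the answer equals the max flow.
Path Well→Ref (+1); total 1.
Path Well→Q→Ref (+1); total 2.
Path Well→U→Ref (+1); total 3.
No residual Well→Ref path; max flow = 3.
Certifying cut of size 3: {Q→Ref, U→Ref, Well→Ref}.

3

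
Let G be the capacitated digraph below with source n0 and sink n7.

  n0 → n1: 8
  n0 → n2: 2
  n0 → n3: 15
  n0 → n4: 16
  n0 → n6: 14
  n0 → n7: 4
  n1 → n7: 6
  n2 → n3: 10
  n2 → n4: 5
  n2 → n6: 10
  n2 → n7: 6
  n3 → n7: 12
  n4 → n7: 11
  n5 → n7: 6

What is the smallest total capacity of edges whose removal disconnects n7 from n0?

35

Augment n0→n7: bottleneck 4, flow now 4.
Augment n0→n1→n7: bottleneck 6, flow now 10.
Augment n0→n2→n7: bottleneck 2, flow now 12.
Augment n0→n3→n7: bottleneck 12, flow now 24.
Augment n0→n4→n7: bottleneck 11, flow now 35.
No augmenting path remains; maximum flow = 35.
By max-flow min-cut, the minimum cut capacity equals the max flow.
In the residual graph, reachable from n0: {n0, n1, n3, n4, n6}.
Min-cut edges: n0→n2 (2), n0→n7 (4), n1→n7 (6), n3→n7 (12), n4→n7 (11); capacity 2 + 4 + 6 + 12 + 11 = 35.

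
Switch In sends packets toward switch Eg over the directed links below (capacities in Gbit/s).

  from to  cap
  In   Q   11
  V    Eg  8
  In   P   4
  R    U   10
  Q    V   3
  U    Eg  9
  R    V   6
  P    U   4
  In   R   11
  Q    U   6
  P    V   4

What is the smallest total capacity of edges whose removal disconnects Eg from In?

17

Augment In→P→U→Eg: bottleneck 4, flow now 4.
Augment In→Q→U→Eg: bottleneck 5, flow now 9.
Augment In→Q→V→Eg: bottleneck 3, flow now 12.
Augment In→R→V→Eg: bottleneck 5, flow now 17.
No augmenting path remains; maximum flow = 17.
By max-flow min-cut, the minimum cut capacity equals the max flow.
In the residual graph, reachable from In: {In, P, Q, R, U, V}.
Min-cut edges: U→Eg (9), V→Eg (8); capacity 9 + 8 = 17.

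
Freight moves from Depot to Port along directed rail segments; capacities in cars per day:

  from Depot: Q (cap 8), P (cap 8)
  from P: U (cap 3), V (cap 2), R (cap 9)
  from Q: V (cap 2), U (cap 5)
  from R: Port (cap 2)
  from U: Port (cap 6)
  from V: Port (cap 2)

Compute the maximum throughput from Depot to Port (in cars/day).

10

Augment Depot→P→R→Port: bottleneck 2, flow now 2.
Augment Depot→P→U→Port: bottleneck 3, flow now 5.
Augment Depot→P→V→Port: bottleneck 2, flow now 7.
Augment Depot→Q→U→Port: bottleneck 3, flow now 10.
No augmenting path remains; maximum flow = 10.
In the residual graph, reachable from Depot: {Depot, P, Q, R, U, V}.
Min-cut edges: R→Port (2), U→Port (6), V→Port (2); capacity 2 + 6 + 2 = 10.
This cut is saturated, so no flow can exceed 10.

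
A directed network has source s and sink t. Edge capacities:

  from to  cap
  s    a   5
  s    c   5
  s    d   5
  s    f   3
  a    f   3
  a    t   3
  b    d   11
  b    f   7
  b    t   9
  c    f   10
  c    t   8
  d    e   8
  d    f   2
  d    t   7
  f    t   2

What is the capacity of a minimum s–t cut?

Augment s→a→t: bottleneck 3, flow now 3.
Augment s→c→t: bottleneck 5, flow now 8.
Augment s→d→t: bottleneck 5, flow now 13.
Augment s→f→t: bottleneck 2, flow now 15.
No augmenting path remains; maximum flow = 15.
By max-flow min-cut, the minimum cut capacity equals the max flow.
In the residual graph, reachable from s: {s, a, f}.
Min-cut edges: s→c (5), s→d (5), a→t (3), f→t (2); capacity 5 + 5 + 3 + 2 = 15.

15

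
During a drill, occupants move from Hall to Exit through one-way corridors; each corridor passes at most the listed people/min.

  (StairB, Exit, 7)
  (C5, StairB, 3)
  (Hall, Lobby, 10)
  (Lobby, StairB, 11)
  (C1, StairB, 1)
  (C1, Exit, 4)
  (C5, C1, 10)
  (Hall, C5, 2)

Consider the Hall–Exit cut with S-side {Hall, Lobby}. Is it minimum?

Given cut capacity: 2 + 11 = 13.
Augment Hall→C5→StairB→Exit: bottleneck 2, flow now 2.
Augment Hall→Lobby→StairB→Exit: bottleneck 5, flow now 7.
Augment Hall→Lobby→StairB→C5→C1→Exit: bottleneck 2, flow now 9. (uses reverse residual edge)
No augmenting path remains; maximum flow = 9.
In the residual graph, reachable from Hall: {Hall, Lobby, StairB}.
Min-cut edges: Hall→C5 (2), StairB→Exit (7); capacity 2 + 7 = 9.
Cut capacity 13 exceeds the max flow 9, so it is not minimum.

No — its capacity is 13, but the minimum cut has capacity 9.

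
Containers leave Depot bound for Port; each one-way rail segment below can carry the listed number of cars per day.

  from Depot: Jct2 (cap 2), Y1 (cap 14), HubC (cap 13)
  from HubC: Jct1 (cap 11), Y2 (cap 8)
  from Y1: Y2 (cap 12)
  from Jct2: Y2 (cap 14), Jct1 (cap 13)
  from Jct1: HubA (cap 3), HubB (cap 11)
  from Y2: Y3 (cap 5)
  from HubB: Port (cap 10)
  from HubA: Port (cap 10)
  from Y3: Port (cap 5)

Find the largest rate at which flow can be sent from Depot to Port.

18

Augment Depot→HubC→Jct1→HubB→Port: bottleneck 10, flow now 10.
Augment Depot→HubC→Jct1→HubA→Port: bottleneck 1, flow now 11.
Augment Depot→HubC→Y2→Y3→Port: bottleneck 2, flow now 13.
Augment Depot→Y1→Y2→Y3→Port: bottleneck 3, flow now 16.
Augment Depot→Jct2→Jct1→HubA→Port: bottleneck 2, flow now 18.
No augmenting path remains; maximum flow = 18.
In the residual graph, reachable from Depot: {Depot, HubC, Y1, Y2}.
Min-cut edges: Depot→Jct2 (2), HubC→Jct1 (11), Y2→Y3 (5); capacity 2 + 11 + 5 = 18.
This cut is saturated, so no flow can exceed 18.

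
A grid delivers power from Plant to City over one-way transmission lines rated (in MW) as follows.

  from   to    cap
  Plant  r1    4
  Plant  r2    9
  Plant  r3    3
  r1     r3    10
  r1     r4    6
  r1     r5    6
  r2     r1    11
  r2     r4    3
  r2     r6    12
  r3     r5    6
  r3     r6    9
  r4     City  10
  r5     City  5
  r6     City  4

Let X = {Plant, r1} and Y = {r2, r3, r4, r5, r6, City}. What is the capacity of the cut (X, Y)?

34

Edges leaving {Plant, r1}: Plant→r2 (9), Plant→r3 (3), r1→r3 (10), r1→r4 (6), r1→r5 (6).
Cut capacity = 9 + 3 + 10 + 6 + 6 = 34.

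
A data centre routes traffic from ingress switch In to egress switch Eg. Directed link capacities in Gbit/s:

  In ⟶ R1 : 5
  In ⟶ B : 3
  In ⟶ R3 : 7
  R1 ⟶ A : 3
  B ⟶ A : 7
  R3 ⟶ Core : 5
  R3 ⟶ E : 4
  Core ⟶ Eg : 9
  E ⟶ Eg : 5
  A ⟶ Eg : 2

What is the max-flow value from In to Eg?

Augment In→R1→A→Eg: bottleneck 2, flow now 2.
Augment In→R3→Core→Eg: bottleneck 5, flow now 7.
Augment In→R3→E→Eg: bottleneck 2, flow now 9.
No augmenting path remains; maximum flow = 9.
In the residual graph, reachable from In: {In, R1, B, A}.
Min-cut edges: In→R3 (7), A→Eg (2); capacity 7 + 2 = 9.
This cut is saturated, so no flow can exceed 9.

9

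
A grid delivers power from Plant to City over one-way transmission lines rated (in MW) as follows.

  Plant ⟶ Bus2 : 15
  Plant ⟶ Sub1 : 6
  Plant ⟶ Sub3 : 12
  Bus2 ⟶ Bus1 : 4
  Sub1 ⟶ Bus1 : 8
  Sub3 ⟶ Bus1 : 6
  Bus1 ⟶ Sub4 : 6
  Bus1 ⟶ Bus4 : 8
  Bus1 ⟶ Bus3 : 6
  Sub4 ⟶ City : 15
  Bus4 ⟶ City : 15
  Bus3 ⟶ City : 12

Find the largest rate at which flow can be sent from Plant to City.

Augment Plant→Bus2→Bus1→Sub4→City: bottleneck 4, flow now 4.
Augment Plant→Sub1→Bus1→Sub4→City: bottleneck 2, flow now 6.
Augment Plant→Sub1→Bus1→Bus4→City: bottleneck 4, flow now 10.
Augment Plant→Sub3→Bus1→Bus4→City: bottleneck 4, flow now 14.
Augment Plant→Sub3→Bus1→Bus3→City: bottleneck 2, flow now 16.
No augmenting path remains; maximum flow = 16.
In the residual graph, reachable from Plant: {Plant, Bus2, Sub3}.
Min-cut edges: Plant→Sub1 (6), Bus2→Bus1 (4), Sub3→Bus1 (6); capacity 6 + 4 + 6 = 16.
This cut is saturated, so no flow can exceed 16.

16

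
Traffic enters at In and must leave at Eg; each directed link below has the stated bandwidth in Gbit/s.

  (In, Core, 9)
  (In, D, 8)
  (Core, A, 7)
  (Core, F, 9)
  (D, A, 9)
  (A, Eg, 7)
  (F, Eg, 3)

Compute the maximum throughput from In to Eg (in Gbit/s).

10

Augment In→Core→A→Eg: bottleneck 7, flow now 7.
Augment In→Core→F→Eg: bottleneck 2, flow now 9.
Augment In→D→A→Core→F→Eg: bottleneck 1, flow now 10. (uses reverse residual edge)
No augmenting path remains; maximum flow = 10.
In the residual graph, reachable from In: {In, Core, D, A, F}.
Min-cut edges: A→Eg (7), F→Eg (3); capacity 7 + 3 = 10.
This cut is saturated, so no flow can exceed 10.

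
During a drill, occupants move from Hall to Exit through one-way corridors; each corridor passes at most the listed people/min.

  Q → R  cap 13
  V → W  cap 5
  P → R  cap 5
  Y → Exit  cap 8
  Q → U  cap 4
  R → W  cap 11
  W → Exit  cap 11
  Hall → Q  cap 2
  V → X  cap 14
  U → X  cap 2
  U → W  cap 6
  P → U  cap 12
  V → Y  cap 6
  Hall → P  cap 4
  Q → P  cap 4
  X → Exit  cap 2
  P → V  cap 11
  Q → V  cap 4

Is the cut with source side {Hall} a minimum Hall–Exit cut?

Yes — it is a minimum cut (capacity 6).

Given cut capacity: 4 + 2 = 6.
Augment Hall→P→R→W→Exit: bottleneck 4, flow now 4.
Augment Hall→Q→R→W→Exit: bottleneck 2, flow now 6.
No augmenting path remains; maximum flow = 6.
Cut capacity 6 equals the max flow, so it is a minimum cut.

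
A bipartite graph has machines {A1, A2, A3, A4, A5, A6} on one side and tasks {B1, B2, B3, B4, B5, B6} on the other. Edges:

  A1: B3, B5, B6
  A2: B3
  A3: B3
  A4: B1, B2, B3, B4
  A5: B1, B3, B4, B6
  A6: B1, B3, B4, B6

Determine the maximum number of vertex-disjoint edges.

Unit-capacity flow: source→left, listed edges, right→sink; max matching = max flow.
Augmenting path A1→B3 (+1); matched 1.
Augmenting path A4→B1 (+1); matched 2.
Augmenting path A5→B4 (+1); matched 3.
Augmenting path A6→B6 (+1); matched 4.
Augmenting path A2→B3→A1→B5 (+1); matched 5.
No augmenting path remains; maximum matching = 5.
König certificate: {A1, A4, A5, A6, B3} is a vertex cover of size 5 (every listed pair touches it), so no matching can be larger.

5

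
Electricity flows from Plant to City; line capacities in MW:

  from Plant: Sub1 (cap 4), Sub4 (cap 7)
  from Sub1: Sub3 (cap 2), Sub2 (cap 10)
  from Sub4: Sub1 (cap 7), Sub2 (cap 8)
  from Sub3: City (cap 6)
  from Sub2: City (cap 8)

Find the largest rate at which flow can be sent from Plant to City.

Augment Plant→Sub1→Sub3→City: bottleneck 2, flow now 2.
Augment Plant→Sub1→Sub2→City: bottleneck 2, flow now 4.
Augment Plant→Sub4→Sub2→City: bottleneck 6, flow now 10.
No augmenting path remains; maximum flow = 10.
In the residual graph, reachable from Plant: {Plant, Sub1, Sub4, Sub2}.
Min-cut edges: Sub1→Sub3 (2), Sub2→City (8); capacity 2 + 8 = 10.
This cut is saturated, so no flow can exceed 10.

10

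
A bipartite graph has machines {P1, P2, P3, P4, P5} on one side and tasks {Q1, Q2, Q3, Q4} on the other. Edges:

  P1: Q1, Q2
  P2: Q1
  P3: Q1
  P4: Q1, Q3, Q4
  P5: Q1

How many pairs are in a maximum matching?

3

Unit-capacity flow: source→left, listed edges, right→sink; max matching = max flow.
Augmenting path P1→Q1 (+1); matched 1.
Augmenting path P4→Q3 (+1); matched 2.
Augmenting path P2→Q1→P1→Q2 (+1); matched 3.
No augmenting path remains; maximum matching = 3.
König certificate: {P1, P4, Q1} is a vertex cover of size 3 (every listed pair touches it), so no matching can be larger.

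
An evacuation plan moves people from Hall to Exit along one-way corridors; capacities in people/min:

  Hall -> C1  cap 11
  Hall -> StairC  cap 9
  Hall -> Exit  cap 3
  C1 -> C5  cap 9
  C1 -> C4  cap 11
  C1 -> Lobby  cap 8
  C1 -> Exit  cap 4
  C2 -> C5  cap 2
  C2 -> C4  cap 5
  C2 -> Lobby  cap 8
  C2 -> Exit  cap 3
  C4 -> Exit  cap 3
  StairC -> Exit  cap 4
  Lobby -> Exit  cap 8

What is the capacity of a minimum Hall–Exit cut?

Augment Hall→Exit: bottleneck 3, flow now 3.
Augment Hall→C1→Exit: bottleneck 4, flow now 7.
Augment Hall→StairC→Exit: bottleneck 4, flow now 11.
Augment Hall→C1→C4→Exit: bottleneck 3, flow now 14.
Augment Hall→C1→Lobby→Exit: bottleneck 4, flow now 18.
No augmenting path remains; maximum flow = 18.
By max-flow min-cut, the minimum cut capacity equals the max flow.
In the residual graph, reachable from Hall: {Hall, StairC}.
Min-cut edges: Hall→C1 (11), Hall→Exit (3), StairC→Exit (4); capacity 11 + 3 + 4 = 18.

18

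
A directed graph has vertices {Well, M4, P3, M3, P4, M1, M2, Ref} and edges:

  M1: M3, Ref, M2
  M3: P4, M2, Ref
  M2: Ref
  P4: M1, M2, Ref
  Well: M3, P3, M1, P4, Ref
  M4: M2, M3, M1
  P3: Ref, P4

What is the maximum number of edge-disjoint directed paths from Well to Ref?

5

Assign every edge capacity 1; by Menger, the answer equals the max flow.
Path Well→Ref (+1); total 1.
Path Well→P3→Ref (+1); total 2.
Path Well→M3→Ref (+1); total 3.
Path Well→P4→Ref (+1); total 4.
Path Well→M1→Ref (+1); total 5.
No residual Well→Ref path; max flow = 5.
Certifying cut of size 5: {Well→M1, Well→M3, Well→P3, Well→P4, Well→Ref}.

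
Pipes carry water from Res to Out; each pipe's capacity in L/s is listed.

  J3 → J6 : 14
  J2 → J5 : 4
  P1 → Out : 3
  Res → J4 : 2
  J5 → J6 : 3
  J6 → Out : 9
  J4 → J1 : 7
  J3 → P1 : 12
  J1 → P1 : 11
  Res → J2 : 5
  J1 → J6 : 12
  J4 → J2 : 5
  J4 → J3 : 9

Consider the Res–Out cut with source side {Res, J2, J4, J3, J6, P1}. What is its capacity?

Edges leaving {Res, J2, J4, J3, J6, P1}: J2→J5 (4), J4→J1 (7), J6→Out (9), P1→Out (3).
Cut capacity = 4 + 7 + 9 + 3 = 23.

23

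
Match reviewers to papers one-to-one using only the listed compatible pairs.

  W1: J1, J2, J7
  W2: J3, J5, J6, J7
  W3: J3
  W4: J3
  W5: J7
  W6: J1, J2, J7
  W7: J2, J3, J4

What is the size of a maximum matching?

Unit-capacity flow: source→left, listed edges, right→sink; max matching = max flow.
Augmenting path W1→J1 (+1); matched 1.
Augmenting path W2→J3 (+1); matched 2.
Augmenting path W5→J7 (+1); matched 3.
Augmenting path W6→J2 (+1); matched 4.
Augmenting path W7→J4 (+1); matched 5.
Augmenting path W3→J3→W2→J5 (+1); matched 6.
No augmenting path remains; maximum matching = 6.
König certificate: {W1, W2, W5, W6, W7, J3} is a vertex cover of size 6 (every listed pair touches it), so no matching can be larger.

6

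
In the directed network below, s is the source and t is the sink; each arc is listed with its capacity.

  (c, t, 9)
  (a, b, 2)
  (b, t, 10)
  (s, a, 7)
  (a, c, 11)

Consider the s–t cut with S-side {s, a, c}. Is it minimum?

Given cut capacity: 2 + 9 = 11.
Augment s→a→b→t: bottleneck 2, flow now 2.
Augment s→a→c→t: bottleneck 5, flow now 7.
No augmenting path remains; maximum flow = 7.
In the residual graph, reachable from s: {s}.
Min-cut edges: s→a (7); capacity 7 = 7.
Cut capacity 11 exceeds the max flow 7, so it is not minimum.

No — its capacity is 11, but the minimum cut has capacity 7.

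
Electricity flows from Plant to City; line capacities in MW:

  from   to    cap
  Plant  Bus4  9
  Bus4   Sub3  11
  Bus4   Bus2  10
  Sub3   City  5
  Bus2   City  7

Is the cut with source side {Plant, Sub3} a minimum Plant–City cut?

Given cut capacity: 9 + 5 = 14.
Augment Plant→Bus4→Sub3→City: bottleneck 5, flow now 5.
Augment Plant→Bus4→Bus2→City: bottleneck 4, flow now 9.
No augmenting path remains; maximum flow = 9.
In the residual graph, reachable from Plant: {Plant}.
Min-cut edges: Plant→Bus4 (9); capacity 9 = 9.
Cut capacity 14 exceeds the max flow 9, so it is not minimum.

No — its capacity is 14, but the minimum cut has capacity 9.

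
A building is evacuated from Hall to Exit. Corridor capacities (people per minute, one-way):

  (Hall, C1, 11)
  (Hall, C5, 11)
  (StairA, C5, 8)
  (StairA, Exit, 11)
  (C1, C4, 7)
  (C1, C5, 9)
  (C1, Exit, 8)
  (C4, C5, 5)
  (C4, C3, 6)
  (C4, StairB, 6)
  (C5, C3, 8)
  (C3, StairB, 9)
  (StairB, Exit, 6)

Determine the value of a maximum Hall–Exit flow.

Augment Hall→C1→Exit: bottleneck 8, flow now 8.
Augment Hall→C1→C4→StairB→Exit: bottleneck 3, flow now 11.
Augment Hall→C5→C3→StairB→Exit: bottleneck 3, flow now 14.
No augmenting path remains; maximum flow = 14.
In the residual graph, reachable from Hall: {Hall, C1, C4, C5, C3, StairB}.
Min-cut edges: C1→Exit (8), StairB→Exit (6); capacity 8 + 6 = 14.
This cut is saturated, so no flow can exceed 14.

14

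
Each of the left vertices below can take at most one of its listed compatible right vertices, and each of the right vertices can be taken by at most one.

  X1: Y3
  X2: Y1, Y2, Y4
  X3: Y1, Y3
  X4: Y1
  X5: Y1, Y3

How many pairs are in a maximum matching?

Unit-capacity flow: source→left, listed edges, right→sink; max matching = max flow.
Augmenting path X1→Y3 (+1); matched 1.
Augmenting path X2→Y1 (+1); matched 2.
Augmenting path X3→Y1→X2→Y2 (+1); matched 3.
No augmenting path remains; maximum matching = 3.
König certificate: {X2, Y1, Y3} is a vertex cover of size 3 (every listed pair touches it), so no matching can be larger.

3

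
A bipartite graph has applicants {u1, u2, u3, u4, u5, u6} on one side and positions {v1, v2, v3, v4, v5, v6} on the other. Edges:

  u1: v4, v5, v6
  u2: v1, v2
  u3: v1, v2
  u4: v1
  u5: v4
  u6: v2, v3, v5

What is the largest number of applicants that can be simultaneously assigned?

Unit-capacity flow: source→left, listed edges, right→sink; max matching = max flow.
Augmenting path u1→v4 (+1); matched 1.
Augmenting path u2→v1 (+1); matched 2.
Augmenting path u3→v2 (+1); matched 3.
Augmenting path u6→v3 (+1); matched 4.
Augmenting path u5→v4→u1→v5 (+1); matched 5.
No augmenting path remains; maximum matching = 5.
König certificate: {u1, u5, u6, v1, v2} is a vertex cover of size 5 (every listed pair touches it), so no matching can be larger.

5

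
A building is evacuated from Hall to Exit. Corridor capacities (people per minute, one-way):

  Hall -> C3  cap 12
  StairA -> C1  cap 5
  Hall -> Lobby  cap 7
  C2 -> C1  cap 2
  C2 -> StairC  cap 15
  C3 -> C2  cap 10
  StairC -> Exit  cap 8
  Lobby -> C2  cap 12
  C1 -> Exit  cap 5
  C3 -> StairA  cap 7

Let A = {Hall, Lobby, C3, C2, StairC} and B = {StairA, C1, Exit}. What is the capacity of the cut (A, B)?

Edges leaving {Hall, Lobby, C3, C2, StairC}: C3→StairA (7), C2→C1 (2), StairC→Exit (8).
Cut capacity = 7 + 2 + 8 = 17.

17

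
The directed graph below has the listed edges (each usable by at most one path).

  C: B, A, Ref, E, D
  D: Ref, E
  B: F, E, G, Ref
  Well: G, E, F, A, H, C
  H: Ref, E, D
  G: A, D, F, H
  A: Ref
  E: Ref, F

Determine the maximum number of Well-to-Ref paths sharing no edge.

5

Assign every edge capacity 1; by Menger, the answer equals the max flow.
Path Well→A→Ref (+1); total 1.
Path Well→C→Ref (+1); total 2.
Path Well→E→Ref (+1); total 3.
Path Well→H→Ref (+1); total 4.
Path Well→G→D→Ref (+1); total 5.
No residual Well→Ref path; max flow = 5.
Certifying cut of size 5: {Well→A, Well→C, Well→E, Well→G, Well→H}.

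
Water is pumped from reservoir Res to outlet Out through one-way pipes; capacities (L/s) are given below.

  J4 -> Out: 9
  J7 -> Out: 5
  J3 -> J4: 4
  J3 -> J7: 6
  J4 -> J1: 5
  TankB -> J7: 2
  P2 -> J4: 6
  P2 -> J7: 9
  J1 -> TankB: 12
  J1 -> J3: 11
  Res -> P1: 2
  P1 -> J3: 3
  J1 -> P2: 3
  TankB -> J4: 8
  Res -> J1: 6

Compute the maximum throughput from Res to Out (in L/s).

Augment Res→J1→P2→J7→Out: bottleneck 3, flow now 3.
Augment Res→J1→TankB→J7→Out: bottleneck 2, flow now 5.
Augment Res→J1→TankB→J4→Out: bottleneck 1, flow now 6.
Augment Res→P1→J3→J4→Out: bottleneck 2, flow now 8.
No augmenting path remains; maximum flow = 8.
In the residual graph, reachable from Res: {Res}.
Min-cut edges: Res→J1 (6), Res→P1 (2); capacity 6 + 2 = 8.
This cut is saturated, so no flow can exceed 8.

8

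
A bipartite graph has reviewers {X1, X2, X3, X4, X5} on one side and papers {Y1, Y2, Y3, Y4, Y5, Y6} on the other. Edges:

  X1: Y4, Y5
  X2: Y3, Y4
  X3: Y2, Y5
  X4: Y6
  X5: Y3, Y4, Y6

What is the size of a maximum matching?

5

Unit-capacity flow: source→left, listed edges, right→sink; max matching = max flow.
Augmenting path X1→Y4 (+1); matched 1.
Augmenting path X2→Y3 (+1); matched 2.
Augmenting path X3→Y2 (+1); matched 3.
Augmenting path X4→Y6 (+1); matched 4.
Augmenting path X5→Y4→X1→Y5 (+1); matched 5.
No augmenting path remains; maximum matching = 5.
König certificate: {X1, X2, X3, X4, X5} is a vertex cover of size 5 (every listed pair touches it), so no matching can be larger.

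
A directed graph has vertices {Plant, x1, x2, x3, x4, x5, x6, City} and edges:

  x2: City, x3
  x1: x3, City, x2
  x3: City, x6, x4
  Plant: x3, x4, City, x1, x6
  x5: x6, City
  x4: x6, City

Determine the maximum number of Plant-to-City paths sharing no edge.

4

Assign every edge capacity 1; by Menger, the answer equals the max flow.
Path Plant→City (+1); total 1.
Path Plant→x1→City (+1); total 2.
Path Plant→x3→City (+1); total 3.
Path Plant→x4→City (+1); total 4.
No residual Plant→City path; max flow = 4.
Certifying cut of size 4: {Plant→City, Plant→x1, Plant→x3, Plant→x4}.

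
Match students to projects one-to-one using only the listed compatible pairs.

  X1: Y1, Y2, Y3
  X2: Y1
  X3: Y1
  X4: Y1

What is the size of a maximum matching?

Unit-capacity flow: source→left, listed edges, right→sink; max matching = max flow.
Augmenting path X1→Y1 (+1); matched 1.
Augmenting path X2→Y1→X1→Y2 (+1); matched 2.
No augmenting path remains; maximum matching = 2.
König certificate: {X1, Y1} is a vertex cover of size 2 (every listed pair touches it), so no matching can be larger.

2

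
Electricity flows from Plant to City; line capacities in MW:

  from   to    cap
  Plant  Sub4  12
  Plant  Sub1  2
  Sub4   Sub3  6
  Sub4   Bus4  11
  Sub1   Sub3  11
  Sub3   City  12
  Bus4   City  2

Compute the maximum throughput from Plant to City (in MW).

10

Augment Plant→Sub4→Sub3→City: bottleneck 6, flow now 6.
Augment Plant→Sub4→Bus4→City: bottleneck 2, flow now 8.
Augment Plant→Sub1→Sub3→City: bottleneck 2, flow now 10.
No augmenting path remains; maximum flow = 10.
In the residual graph, reachable from Plant: {Plant, Sub4, Bus4}.
Min-cut edges: Plant→Sub1 (2), Sub4→Sub3 (6), Bus4→City (2); capacity 2 + 6 + 2 = 10.
This cut is saturated, so no flow can exceed 10.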